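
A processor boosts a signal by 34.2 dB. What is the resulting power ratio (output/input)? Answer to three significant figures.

Power ratio = 10^(dB/10).
10^(34.2/10) = 10^(3.420) = 2630.

2630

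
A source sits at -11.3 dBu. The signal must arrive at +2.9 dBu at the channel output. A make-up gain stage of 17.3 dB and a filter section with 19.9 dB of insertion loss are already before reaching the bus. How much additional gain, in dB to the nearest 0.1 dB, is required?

The required make-up gain is the shortfall in the dB sum.
G = +2.9 − (-11.3) − 17.3 + 19.9 = 16.8 dB.

16.8 dB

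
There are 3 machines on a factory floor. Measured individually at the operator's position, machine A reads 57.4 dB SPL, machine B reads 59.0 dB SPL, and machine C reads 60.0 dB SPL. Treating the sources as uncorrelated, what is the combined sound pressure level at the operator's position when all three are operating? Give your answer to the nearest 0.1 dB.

63.7 dB SPL

Uncorrelated sources add in intensity (power), not in dB.
L_total = 10·log₁₀(10^(57.4/10) + 10^(59.0/10) + 10^(60.0/10)) = 10·log₁₀(2344000) = 63.7 dB SPL.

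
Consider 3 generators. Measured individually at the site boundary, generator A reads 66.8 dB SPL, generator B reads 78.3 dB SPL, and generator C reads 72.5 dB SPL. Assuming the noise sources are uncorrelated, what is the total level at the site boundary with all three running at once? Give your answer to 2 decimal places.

Add the sources as powers (linear), then convert back to dB:
L_total = 10·log₁₀(10^(66.8/10) + 10^(78.3/10) + 10^(72.5/10)) = 10·log₁₀(90180000) = 79.55 dB SPL.

79.55 dB SPL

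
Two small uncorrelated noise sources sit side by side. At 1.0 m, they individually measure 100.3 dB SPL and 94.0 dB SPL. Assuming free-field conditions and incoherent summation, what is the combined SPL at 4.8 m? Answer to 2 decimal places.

Combined at 1.0 m: 10·log₁₀(10^(100.3/10)+10^(94.0/10)) = 101.215 dB SPL.
Then apply −20·log₁₀(4.8/1.0) = -13.625 dB → 87.59 dB SPL.

87.59 dB SPL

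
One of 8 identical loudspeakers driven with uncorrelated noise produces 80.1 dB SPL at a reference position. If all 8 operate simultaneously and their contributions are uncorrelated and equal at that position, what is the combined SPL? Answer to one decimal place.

8 equal incoherent sources raise the level by 10·log₁₀(8) = 9.03 dB.
L_total = 80.1 + 9.03 = 89.1 dB SPL.

89.1 dB SPL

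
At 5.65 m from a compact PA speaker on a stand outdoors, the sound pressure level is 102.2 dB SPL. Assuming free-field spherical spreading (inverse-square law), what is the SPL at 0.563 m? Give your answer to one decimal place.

Free-field point source: level drops by 20·log₁₀ of the distance ratio.
ΔL = −20·log₁₀(0.563/5.65) = 20.03 dB, so L₂ = 102.2 + (20.03) = 122.2 dB SPL.

122.2 dB SPL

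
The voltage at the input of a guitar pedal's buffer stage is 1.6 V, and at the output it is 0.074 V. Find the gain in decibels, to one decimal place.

Voltage ratio → dB uses the 20·log₁₀ form:
20·log₁₀(0.074/1.6) = 20·log₁₀(0.04625) = -26.7 dB.

-26.7 dB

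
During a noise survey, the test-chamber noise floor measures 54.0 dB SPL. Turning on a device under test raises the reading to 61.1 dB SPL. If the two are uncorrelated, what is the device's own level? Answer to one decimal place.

Subtract intensities: L_src = 10·log₁₀(10^(L_total/10) − 10^(L_bg/10)).
L_src = 10·log₁₀(10^(61.1/10) − 10^(54.0/10)) = 10·log₁₀(1037000) = 60.2 dB SPL.

60.2 dB SPL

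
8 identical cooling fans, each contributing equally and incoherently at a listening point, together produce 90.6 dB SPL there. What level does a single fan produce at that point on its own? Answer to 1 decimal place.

81.6 dB SPL

8 equal incoherent sources add 10·log₁₀(8) = 9.03 dB over one source.
L_one = 90.6 − 9.03 = 81.6 dB SPL.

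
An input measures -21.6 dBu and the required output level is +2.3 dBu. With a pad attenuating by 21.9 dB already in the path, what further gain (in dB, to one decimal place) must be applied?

The required make-up gain is the shortfall in the dB sum.
G = +2.3 − (-21.6) + 21.9 = 45.8 dB.

45.8 dB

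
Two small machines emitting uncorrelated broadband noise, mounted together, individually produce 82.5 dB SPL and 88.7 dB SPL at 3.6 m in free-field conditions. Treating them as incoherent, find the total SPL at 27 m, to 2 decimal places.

72.13 dB SPL

Combined at 3.6 m: 10·log₁₀(10^(82.5/10)+10^(88.7/10)) = 89.634 dB SPL.
Then apply −20·log₁₀(27/3.6) = -17.501 dB → 72.13 dB SPL.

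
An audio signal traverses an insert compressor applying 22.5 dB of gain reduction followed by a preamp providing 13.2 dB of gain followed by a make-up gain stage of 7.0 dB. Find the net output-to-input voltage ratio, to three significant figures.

Net gain = (−22.5) + 13.2 + 7.0 = -2.3 dB.
Voltage ratio = 10^(-2.3/20) = 0.767.

0.767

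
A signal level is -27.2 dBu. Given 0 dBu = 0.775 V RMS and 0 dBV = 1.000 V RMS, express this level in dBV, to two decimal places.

The offset between the scales is 20·log₁₀(0.775/1.000) = −2.214 dB.
So dBV = -27.2 − 2.214 = -29.41 dBV.

-29.41 dBV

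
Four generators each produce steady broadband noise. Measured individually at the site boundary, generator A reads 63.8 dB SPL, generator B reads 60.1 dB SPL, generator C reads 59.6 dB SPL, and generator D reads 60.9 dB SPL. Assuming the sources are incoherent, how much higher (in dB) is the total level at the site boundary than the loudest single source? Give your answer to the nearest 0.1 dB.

3.7 dB

Incoherent sources sum as intensities:
L_total = 10·log₁₀(10^(63.8/10) + 10^(60.1/10) + 10^(59.6/10) + 10^(60.9/10)) = 67.45 dB SPL.
Excess over the loudest (63.8 dB): 67.45 − 63.8 = 3.7 dB.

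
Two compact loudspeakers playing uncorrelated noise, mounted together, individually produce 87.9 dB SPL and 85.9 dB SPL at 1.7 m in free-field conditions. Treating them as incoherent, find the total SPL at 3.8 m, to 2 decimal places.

Combined at 1.7 m: 10·log₁₀(10^(87.9/10)+10^(85.9/10)) = 90.024 dB SPL.
Then apply −20·log₁₀(3.8/1.7) = -6.987 dB → 83.04 dB SPL.

83.04 dB SPL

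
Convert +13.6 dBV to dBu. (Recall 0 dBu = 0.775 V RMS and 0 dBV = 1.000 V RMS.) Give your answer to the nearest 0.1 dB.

The offset between the scales is 20·log₁₀(0.775/1.000) = −2.214 dB.
So dBu = +13.6 + 2.214 = +15.8 dBu.

+15.8 dBu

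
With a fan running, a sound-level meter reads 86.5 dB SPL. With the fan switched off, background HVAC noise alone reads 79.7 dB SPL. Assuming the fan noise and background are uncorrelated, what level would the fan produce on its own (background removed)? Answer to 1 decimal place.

85.5 dB SPL

Background correction is a power subtraction:
L_src = 10·log₁₀(10^(86.5/10) − 10^(79.7/10)) = 10·log₁₀(353400000) = 85.5 dB SPL.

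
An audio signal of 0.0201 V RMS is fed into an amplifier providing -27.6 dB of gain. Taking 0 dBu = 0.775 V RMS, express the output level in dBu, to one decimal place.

Input level: 20·log₁₀(0.0201/0.775) = -31.72 dBu.
Output: -31.72 − 27.6 = -59.3 dBu.

-59.3 dBu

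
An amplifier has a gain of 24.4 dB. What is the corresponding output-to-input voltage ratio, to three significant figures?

Voltage ratio = 10^(dB/20).
10^(24.4/20) = 10^(1.220) = 16.6.

16.6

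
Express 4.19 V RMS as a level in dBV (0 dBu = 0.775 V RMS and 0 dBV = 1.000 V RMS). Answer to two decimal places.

dBV = 20·log₁₀(V / 1.000 V).
20·log₁₀(4.19/1.000) = +12.44 dBV.

+12.44 dBV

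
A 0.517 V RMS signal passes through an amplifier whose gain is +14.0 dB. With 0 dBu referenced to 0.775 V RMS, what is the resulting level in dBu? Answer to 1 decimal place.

Input level: 20·log₁₀(0.517/0.775) = -3.52 dBu.
Output: -3.52 + 14.0 = +10.5 dBu.

+10.5 dBu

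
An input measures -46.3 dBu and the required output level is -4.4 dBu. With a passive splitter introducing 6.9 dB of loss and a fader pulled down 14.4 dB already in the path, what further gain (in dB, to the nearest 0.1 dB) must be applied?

The required make-up gain is the shortfall in the dB sum.
G = -4.4 − (-46.3) + 6.9 + 14.4 = 63.2 dB.

63.2 dB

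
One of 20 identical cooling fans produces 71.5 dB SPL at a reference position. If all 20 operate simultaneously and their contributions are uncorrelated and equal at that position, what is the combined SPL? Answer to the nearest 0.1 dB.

20 equal incoherent sources raise the level by 10·log₁₀(20) = 13.01 dB.
L_total = 71.5 + 13.01 = 84.5 dB SPL.

84.5 dB SPL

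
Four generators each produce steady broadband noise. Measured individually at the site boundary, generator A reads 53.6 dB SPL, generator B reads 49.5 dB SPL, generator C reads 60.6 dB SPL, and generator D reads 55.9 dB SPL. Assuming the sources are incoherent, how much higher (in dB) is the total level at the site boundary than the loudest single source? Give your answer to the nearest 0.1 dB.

2.1 dB

Incoherent sources sum as intensities:
L_total = 10·log₁₀(10^(53.6/10) + 10^(49.5/10) + 10^(60.6/10) + 10^(55.9/10)) = 62.68 dB SPL.
Excess over the loudest (60.6 dB): 62.68 − 60.6 = 2.1 dB.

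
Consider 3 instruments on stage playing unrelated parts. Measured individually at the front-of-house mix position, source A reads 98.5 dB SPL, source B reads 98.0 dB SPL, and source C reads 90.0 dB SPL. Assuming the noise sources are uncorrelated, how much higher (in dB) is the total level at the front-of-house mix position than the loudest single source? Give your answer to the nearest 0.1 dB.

3.1 dB

Uncorrelated sources add in intensity (power), not in dB.
L_total = 10·log₁₀(10^(98.5/10) + 10^(98.0/10) + 10^(90.0/10)) = 101.58 dB SPL.
Excess over the loudest (98.5 dB): 101.58 − 98.5 = 3.1 dB.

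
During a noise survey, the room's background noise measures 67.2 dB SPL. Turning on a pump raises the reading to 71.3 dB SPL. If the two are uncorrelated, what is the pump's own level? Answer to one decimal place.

69.2 dB SPL

Subtract intensities: L_src = 10·log₁₀(10^(L_total/10) − 10^(L_bg/10)).
L_src = 10·log₁₀(10^(71.3/10) − 10^(67.2/10)) = 10·log₁₀(8242000) = 69.2 dB SPL.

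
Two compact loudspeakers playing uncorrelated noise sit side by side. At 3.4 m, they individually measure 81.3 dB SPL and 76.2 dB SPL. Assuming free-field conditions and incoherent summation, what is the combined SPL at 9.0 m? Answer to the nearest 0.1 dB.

Combined at 3.4 m: 10·log₁₀(10^(81.3/10)+10^(76.2/10)) = 82.47 dB SPL.
Then apply −20·log₁₀(9.0/3.4) = -8.46 dB → 74.0 dB SPL.

74.0 dB SPL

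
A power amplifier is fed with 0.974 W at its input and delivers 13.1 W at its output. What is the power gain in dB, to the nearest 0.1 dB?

Power ratio → dB uses the 10·log₁₀ form:
10·log₁₀(13.1/0.974) = 10·log₁₀(13.45) = 11.3 dB.

11.3 dB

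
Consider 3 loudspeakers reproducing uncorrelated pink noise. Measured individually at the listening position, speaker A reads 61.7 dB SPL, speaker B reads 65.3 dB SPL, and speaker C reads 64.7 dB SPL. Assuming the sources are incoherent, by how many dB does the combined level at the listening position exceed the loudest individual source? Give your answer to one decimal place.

Incoherent sources sum as intensities:
L_total = 10·log₁₀(10^(61.7/10) + 10^(65.3/10) + 10^(64.7/10)) = 68.93 dB SPL.
Excess over the loudest (65.3 dB): 68.93 − 65.3 = 3.6 dB.

3.6 dB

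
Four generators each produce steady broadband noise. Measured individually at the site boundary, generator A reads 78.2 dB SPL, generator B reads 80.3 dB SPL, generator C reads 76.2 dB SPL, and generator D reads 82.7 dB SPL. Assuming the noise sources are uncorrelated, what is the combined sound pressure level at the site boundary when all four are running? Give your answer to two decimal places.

86.03 dB SPL

Incoherent sources sum as intensities:
L_total = 10·log₁₀(10^(78.2/10) + 10^(80.3/10) + 10^(76.2/10) + 10^(82.7/10)) = 10·log₁₀(401100000) = 86.03 dB SPL.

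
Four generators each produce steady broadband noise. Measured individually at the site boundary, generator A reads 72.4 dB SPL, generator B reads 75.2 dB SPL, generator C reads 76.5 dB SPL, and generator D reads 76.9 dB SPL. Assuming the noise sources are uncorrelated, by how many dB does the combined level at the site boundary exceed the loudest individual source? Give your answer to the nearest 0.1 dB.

Add the sources as powers (linear), then convert back to dB:
L_total = 10·log₁₀(10^(72.4/10) + 10^(75.2/10) + 10^(76.5/10) + 10^(76.9/10)) = 81.59 dB SPL.
Excess over the loudest (76.9 dB): 81.59 − 76.9 = 4.7 dB.

4.7 dB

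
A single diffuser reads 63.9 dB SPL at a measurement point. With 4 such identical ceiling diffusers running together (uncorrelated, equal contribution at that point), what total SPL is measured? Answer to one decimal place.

69.9 dB SPL

4 equal incoherent sources raise the level by 10·log₁₀(4) = 6.02 dB.
L_total = 63.9 + 6.02 = 69.9 dB SPL.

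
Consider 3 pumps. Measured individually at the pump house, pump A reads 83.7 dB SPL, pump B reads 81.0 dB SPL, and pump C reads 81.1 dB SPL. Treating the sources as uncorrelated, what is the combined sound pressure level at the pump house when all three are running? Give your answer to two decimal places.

Incoherent sources sum as intensities:
L_total = 10·log₁₀(10^(83.7/10) + 10^(81.0/10) + 10^(81.1/10)) = 10·log₁₀(489100000) = 86.89 dB SPL.

86.89 dB SPL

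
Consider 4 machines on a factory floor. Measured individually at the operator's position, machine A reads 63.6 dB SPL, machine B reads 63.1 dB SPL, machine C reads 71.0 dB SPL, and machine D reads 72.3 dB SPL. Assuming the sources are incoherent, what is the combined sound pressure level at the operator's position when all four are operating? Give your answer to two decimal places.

75.30 dB SPL

Uncorrelated sources add in intensity (power), not in dB.
L_total = 10·log₁₀(10^(63.6/10) + 10^(63.1/10) + 10^(71.0/10) + 10^(72.3/10)) = 10·log₁₀(33900000) = 75.30 dB SPL.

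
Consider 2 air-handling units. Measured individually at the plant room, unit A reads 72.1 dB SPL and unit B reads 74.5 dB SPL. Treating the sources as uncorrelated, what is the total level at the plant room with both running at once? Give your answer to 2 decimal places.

Uncorrelated sources add in intensity (power), not in dB.
L_total = 10·log₁₀(10^(72.1/10) + 10^(74.5/10)) = 10·log₁₀(44400000) = 76.47 dB SPL.

76.47 dB SPL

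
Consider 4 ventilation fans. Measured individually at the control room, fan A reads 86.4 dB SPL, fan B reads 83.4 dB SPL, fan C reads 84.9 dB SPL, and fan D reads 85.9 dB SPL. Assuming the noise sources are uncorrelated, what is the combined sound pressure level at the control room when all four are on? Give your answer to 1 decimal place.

91.3 dB SPL

Incoherent sources sum as intensities:
L_total = 10·log₁₀(10^(86.4/10) + 10^(83.4/10) + 10^(84.9/10) + 10^(85.9/10)) = 10·log₁₀(1353000000) = 91.3 dB SPL.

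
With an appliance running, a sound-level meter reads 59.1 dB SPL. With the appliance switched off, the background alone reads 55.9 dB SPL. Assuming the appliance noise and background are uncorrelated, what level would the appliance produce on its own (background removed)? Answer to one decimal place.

Remove the background by subtracting linear intensities:
L_src = 10·log₁₀(10^(59.1/10) − 10^(55.9/10)) = 10·log₁₀(423800) = 56.3 dB SPL.

56.3 dB SPL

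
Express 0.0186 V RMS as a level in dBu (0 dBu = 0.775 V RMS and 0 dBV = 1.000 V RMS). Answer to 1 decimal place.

dBu = 20·log₁₀(V / 0.775 V).
20·log₁₀(0.0186/0.775) = -32.4 dBu.

-32.4 dBu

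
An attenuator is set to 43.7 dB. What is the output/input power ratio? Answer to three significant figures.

Power ratio = 10^(dB/10).
10^(-43.7/10) = 10^(-4.370) = 0.0000427.

0.0000427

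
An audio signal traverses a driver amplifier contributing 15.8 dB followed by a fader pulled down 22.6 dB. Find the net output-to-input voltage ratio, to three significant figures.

Net gain = 15.8 + (−22.6) = -6.8 dB.
Voltage ratio = 10^(-6.8/20) = 0.457.

0.457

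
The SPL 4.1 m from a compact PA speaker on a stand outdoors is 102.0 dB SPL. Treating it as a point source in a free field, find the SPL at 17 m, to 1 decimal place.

89.6 dB SPL

Free-field point source: level drops by 20·log₁₀ of the distance ratio.
ΔL = −20·log₁₀(17/4.1) = -12.35 dB, so L₂ = 102.0 + (-12.35) = 89.6 dB SPL.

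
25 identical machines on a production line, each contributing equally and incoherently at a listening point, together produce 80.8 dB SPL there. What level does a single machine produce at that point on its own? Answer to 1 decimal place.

66.8 dB SPL

25 equal incoherent sources add 10·log₁₀(25) = 13.98 dB over one source.
L_one = 80.8 − 13.98 = 66.8 dB SPL.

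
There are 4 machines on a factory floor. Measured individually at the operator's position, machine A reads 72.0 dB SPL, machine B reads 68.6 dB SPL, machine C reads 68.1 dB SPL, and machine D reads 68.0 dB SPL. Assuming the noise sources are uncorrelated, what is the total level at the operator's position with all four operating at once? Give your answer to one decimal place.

75.5 dB SPL

Uncorrelated sources add in intensity (power), not in dB.
L_total = 10·log₁₀(10^(72.0/10) + 10^(68.6/10) + 10^(68.1/10) + 10^(68.0/10)) = 10·log₁₀(35860000) = 75.5 dB SPL.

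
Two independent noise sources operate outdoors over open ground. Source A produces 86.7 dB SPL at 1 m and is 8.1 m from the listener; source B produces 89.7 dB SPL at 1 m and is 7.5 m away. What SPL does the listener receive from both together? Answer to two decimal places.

73.75 dB SPL

At the listener: L_A = 86.7 − 20·log₁₀(8.1) = 68.530 dB; L_B = 89.7 − 20·log₁₀(7.5) = 72.199 dB.
Combined: 10·log₁₀(10^(68.530/10)+10^(72.199/10)) = 73.75 dB SPL.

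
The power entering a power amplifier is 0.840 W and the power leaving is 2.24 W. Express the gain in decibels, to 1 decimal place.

For a power ratio, dB = 10·log₁₀(P₂/P₁).
10·log₁₀(2.24/0.840) = 10·log₁₀(2.667) = 4.3 dB.

4.3 dB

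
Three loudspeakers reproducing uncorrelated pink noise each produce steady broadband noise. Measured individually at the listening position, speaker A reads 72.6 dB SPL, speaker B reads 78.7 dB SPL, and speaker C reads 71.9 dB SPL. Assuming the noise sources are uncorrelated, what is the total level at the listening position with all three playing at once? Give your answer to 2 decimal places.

80.33 dB SPL

Incoherent sources sum as intensities:
L_total = 10·log₁₀(10^(72.6/10) + 10^(78.7/10) + 10^(71.9/10)) = 10·log₁₀(107800000) = 80.33 dB SPL.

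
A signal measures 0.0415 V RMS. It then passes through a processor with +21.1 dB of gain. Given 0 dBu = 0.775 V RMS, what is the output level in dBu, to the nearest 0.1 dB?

Input level: 20·log₁₀(0.0415/0.775) = -25.43 dBu.
Output: -25.43 + 21.1 = -4.3 dBu.

-4.3 dBu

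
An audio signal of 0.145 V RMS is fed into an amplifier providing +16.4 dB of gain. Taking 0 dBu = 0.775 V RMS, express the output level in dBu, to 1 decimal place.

+1.8 dBu

Input level: 20·log₁₀(0.145/0.775) = -14.56 dBu.
Output: -14.56 + 16.4 = +1.8 dBu.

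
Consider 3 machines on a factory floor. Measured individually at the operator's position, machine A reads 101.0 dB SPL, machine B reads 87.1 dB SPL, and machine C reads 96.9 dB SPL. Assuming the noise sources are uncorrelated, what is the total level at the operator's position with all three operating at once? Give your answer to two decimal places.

102.55 dB SPL

Incoherent sources sum as intensities:
L_total = 10·log₁₀(10^(101.0/10) + 10^(87.1/10) + 10^(96.9/10)) = 10·log₁₀(18000000000) = 102.55 dB SPL.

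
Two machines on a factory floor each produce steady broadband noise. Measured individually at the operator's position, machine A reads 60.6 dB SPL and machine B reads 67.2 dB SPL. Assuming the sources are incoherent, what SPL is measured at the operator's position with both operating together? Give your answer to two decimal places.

68.06 dB SPL

Add the sources as powers (linear), then convert back to dB:
L_total = 10·log₁₀(10^(60.6/10) + 10^(67.2/10)) = 10·log₁₀(6396000) = 68.06 dB SPL.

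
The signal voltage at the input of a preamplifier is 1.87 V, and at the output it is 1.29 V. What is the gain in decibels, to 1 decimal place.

For a voltage ratio, dB = 20·log₁₀(V₂/V₁).
20·log₁₀(1.29/1.87) = 20·log₁₀(0.6898) = -3.2 dB.

-3.2 dB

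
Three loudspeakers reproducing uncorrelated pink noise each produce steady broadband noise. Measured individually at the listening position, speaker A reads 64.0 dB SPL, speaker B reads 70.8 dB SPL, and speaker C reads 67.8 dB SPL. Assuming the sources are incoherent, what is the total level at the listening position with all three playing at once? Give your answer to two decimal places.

Uncorrelated sources add in intensity (power), not in dB.
L_total = 10·log₁₀(10^(64.0/10) + 10^(70.8/10) + 10^(67.8/10)) = 10·log₁₀(20560000) = 73.13 dB SPL.

73.13 dB SPL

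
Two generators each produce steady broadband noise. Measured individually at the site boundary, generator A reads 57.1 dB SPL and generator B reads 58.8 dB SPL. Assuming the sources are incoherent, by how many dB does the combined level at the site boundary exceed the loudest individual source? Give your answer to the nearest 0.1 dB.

2.2 dB

Add the sources as powers (linear), then convert back to dB:
L_total = 10·log₁₀(10^(57.1/10) + 10^(58.8/10)) = 61.04 dB SPL.
Excess over the loudest (58.8 dB): 61.04 − 58.8 = 2.2 dB.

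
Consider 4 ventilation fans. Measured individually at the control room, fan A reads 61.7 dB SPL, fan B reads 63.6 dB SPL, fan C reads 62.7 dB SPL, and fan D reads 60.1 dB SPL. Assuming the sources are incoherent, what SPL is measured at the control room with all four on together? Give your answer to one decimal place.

Uncorrelated sources add in intensity (power), not in dB.
L_total = 10·log₁₀(10^(61.7/10) + 10^(63.6/10) + 10^(62.7/10) + 10^(60.1/10)) = 10·log₁₀(6655000) = 68.2 dB SPL.

68.2 dB SPL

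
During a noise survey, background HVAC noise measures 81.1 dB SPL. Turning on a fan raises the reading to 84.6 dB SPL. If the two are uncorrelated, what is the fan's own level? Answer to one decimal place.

Background correction is a power subtraction:
L_src = 10·log₁₀(10^(84.6/10) − 10^(81.1/10)) = 10·log₁₀(159600000) = 82.0 dB SPL.

82.0 dB SPL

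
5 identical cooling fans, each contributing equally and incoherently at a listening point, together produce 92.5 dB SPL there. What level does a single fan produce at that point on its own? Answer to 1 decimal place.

85.5 dB SPL

5 equal incoherent sources add 10·log₁₀(5) = 6.99 dB over one source.
L_one = 92.5 − 6.99 = 85.5 dB SPL.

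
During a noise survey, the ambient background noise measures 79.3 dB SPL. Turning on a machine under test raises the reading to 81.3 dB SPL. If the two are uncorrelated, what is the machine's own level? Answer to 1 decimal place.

77.0 dB SPL

Background correction is a power subtraction:
L_src = 10·log₁₀(10^(81.3/10) − 10^(79.3/10)) = 10·log₁₀(49780000) = 77.0 dB SPL.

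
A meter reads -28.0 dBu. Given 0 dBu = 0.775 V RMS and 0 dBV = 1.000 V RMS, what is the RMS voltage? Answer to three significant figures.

0.0309 V

V = 0.775 V × 10^(-28.0/20).
= 0.775 × 0.03981 = 0.0309 V.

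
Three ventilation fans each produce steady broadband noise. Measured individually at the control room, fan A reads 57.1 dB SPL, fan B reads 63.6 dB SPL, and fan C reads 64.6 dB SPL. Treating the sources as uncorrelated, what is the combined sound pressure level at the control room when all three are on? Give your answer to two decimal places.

Add the sources as powers (linear), then convert back to dB:
L_total = 10·log₁₀(10^(57.1/10) + 10^(63.6/10) + 10^(64.6/10)) = 10·log₁₀(5688000) = 67.55 dB SPL.

67.55 dB SPL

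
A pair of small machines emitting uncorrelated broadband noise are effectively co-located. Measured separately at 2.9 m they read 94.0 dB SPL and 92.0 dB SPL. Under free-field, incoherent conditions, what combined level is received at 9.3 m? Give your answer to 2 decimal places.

86.00 dB SPL

Combined at 2.9 m: 10·log₁₀(10^(94.0/10)+10^(92.0/10)) = 96.124 dB SPL.
Then apply −20·log₁₀(9.3/2.9) = -10.122 dB → 86.00 dB SPL.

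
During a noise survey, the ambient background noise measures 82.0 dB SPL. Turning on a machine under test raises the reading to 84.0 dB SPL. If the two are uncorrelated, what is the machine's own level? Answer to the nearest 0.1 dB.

79.7 dB SPL

Background correction is a power subtraction:
L_src = 10·log₁₀(10^(84.0/10) − 10^(82.0/10)) = 10·log₁₀(92700000) = 79.7 dB SPL.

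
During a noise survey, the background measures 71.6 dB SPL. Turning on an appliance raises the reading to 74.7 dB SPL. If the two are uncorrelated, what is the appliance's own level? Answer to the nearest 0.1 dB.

71.8 dB SPL

Subtract intensities: L_src = 10·log₁₀(10^(L_total/10) − 10^(L_bg/10)).
L_src = 10·log₁₀(10^(74.7/10) − 10^(71.6/10)) = 10·log₁₀(15060000) = 71.8 dB SPL.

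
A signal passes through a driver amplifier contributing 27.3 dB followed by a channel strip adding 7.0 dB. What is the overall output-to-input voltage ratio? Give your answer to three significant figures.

51.9

Net gain = 27.3 + 7.0 = 34.3 dB.
Voltage ratio = 10^(34.3/20) = 51.9.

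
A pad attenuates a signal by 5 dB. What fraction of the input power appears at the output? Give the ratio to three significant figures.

0.316

Power ratio = 10^(dB/10).
10^(-5/10) = 10^(-0.5000) = 0.316.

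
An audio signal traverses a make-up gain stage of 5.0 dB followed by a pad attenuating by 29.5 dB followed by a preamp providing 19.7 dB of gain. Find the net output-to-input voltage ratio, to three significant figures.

Net gain = 5.0 + (−29.5) + 19.7 = -4.8 dB.
Voltage ratio = 10^(-4.8/20) = 0.575.

0.575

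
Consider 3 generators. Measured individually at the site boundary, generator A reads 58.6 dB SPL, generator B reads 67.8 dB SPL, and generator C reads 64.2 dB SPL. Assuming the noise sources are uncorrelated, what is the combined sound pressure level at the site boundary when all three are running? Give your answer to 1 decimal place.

69.7 dB SPL

Uncorrelated sources add in intensity (power), not in dB.
L_total = 10·log₁₀(10^(58.6/10) + 10^(67.8/10) + 10^(64.2/10)) = 10·log₁₀(9380000) = 69.7 dB SPL.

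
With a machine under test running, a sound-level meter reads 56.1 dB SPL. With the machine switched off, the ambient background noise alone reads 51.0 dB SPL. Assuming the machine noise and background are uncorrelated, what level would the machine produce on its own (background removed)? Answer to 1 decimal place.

Remove the background by subtracting linear intensities:
L_src = 10·log₁₀(10^(56.1/10) − 10^(51.0/10)) = 10·log₁₀(281500) = 54.5 dB SPL.

54.5 dB SPL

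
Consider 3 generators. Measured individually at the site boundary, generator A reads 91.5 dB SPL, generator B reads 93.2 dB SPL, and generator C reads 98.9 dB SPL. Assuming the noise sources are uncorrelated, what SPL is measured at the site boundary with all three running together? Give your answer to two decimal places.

Uncorrelated sources add in intensity (power), not in dB.
L_total = 10·log₁₀(10^(91.5/10) + 10^(93.2/10) + 10^(98.9/10)) = 10·log₁₀(11264000000) = 100.52 dB SPL.

100.52 dB SPL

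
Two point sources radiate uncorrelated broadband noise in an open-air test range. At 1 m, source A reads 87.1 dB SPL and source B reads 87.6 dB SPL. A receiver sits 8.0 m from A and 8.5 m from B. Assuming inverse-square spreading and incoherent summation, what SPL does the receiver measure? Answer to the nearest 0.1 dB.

72.0 dB SPL

At the listener: L_A = 87.1 − 20·log₁₀(8.0) = 69.04 dB; L_B = 87.6 − 20·log₁₀(8.5) = 69.01 dB.
Combined: 10·log₁₀(10^(69.04/10)+10^(69.01/10)) = 72.0 dB SPL.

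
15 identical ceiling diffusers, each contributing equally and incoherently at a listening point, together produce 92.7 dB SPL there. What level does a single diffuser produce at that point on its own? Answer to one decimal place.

80.9 dB SPL

15 equal incoherent sources add 10·log₁₀(15) = 11.76 dB over one source.
L_one = 92.7 − 11.76 = 80.9 dB SPL.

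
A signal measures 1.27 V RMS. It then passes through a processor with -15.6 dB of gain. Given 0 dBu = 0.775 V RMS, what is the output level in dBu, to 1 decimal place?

Input level: 20·log₁₀(1.27/0.775) = 4.29 dBu.
Output: 4.29 − 15.6 = -11.3 dBu.

-11.3 dBu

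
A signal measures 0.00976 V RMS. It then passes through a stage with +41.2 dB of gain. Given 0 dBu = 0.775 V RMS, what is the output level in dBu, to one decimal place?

+3.2 dBu

Input level: 20·log₁₀(0.00976/0.775) = -38.00 dBu.
Output: -38.00 + 41.2 = +3.2 dBu.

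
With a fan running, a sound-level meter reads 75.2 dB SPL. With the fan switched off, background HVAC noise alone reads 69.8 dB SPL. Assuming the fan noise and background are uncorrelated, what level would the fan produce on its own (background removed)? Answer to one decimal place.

73.7 dB SPL

Background correction is a power subtraction:
L_src = 10·log₁₀(10^(75.2/10) − 10^(69.8/10)) = 10·log₁₀(23560000) = 73.7 dB SPL.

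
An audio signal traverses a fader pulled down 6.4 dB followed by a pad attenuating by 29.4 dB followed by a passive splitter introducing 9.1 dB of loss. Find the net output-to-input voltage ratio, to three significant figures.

Net gain = (−6.4) + (−29.4) + (−9.1) = -44.9 dB.
Voltage ratio = 10^(-44.9/20) = 0.00569.

0.00569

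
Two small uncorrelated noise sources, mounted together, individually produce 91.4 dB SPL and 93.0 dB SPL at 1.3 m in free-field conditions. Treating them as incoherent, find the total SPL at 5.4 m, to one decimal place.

Combined at 1.3 m: 10·log₁₀(10^(91.4/10)+10^(93.0/10)) = 95.28 dB SPL.
Then apply −20·log₁₀(5.4/1.3) = -12.37 dB → 82.9 dB SPL.

82.9 dB SPL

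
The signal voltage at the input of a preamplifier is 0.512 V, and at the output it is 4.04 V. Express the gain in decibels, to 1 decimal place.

For a voltage ratio, dB = 20·log₁₀(V₂/V₁).
20·log₁₀(4.04/0.512) = 20·log₁₀(7.891) = 17.9 dB.

17.9 dB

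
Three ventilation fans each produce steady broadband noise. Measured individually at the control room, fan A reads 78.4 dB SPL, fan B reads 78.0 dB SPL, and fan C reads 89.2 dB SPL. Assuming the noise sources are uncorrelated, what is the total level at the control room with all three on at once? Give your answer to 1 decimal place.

89.8 dB SPL

Uncorrelated sources add in intensity (power), not in dB.
L_total = 10·log₁₀(10^(78.4/10) + 10^(78.0/10) + 10^(89.2/10)) = 10·log₁₀(964000000) = 89.8 dB SPL.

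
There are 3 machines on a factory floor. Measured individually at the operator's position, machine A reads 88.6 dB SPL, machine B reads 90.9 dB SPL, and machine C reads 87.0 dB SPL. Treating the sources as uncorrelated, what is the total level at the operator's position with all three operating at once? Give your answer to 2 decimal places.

93.90 dB SPL

Add the sources as powers (linear), then convert back to dB:
L_total = 10·log₁₀(10^(88.6/10) + 10^(90.9/10) + 10^(87.0/10)) = 10·log₁₀(2456000000) = 93.90 dB SPL.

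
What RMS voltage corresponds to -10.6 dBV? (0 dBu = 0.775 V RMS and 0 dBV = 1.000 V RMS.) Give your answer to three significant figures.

V = 1.000 V × 10^(-10.6/20).
= 1.000 × 0.2951 = 0.295 V.

0.295 V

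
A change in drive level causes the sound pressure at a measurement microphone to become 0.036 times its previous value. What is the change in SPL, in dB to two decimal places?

SPL change from a pressure ratio uses the 20·log₁₀ form:
20·log₁₀(0.036) = -28.87 dB.

-28.87 dB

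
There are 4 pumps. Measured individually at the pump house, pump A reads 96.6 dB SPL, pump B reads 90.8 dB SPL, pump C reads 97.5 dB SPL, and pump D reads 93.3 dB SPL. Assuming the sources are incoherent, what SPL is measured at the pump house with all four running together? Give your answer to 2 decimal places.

Add the sources as powers (linear), then convert back to dB:
L_total = 10·log₁₀(10^(96.6/10) + 10^(90.8/10) + 10^(97.5/10) + 10^(93.3/10)) = 10·log₁₀(13535000000) = 101.31 dB SPL.

101.31 dB SPL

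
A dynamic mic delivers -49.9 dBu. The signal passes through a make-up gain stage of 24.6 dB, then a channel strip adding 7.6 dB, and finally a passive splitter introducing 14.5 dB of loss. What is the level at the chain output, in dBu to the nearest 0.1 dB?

Cascaded gains and losses add directly in dB.
-49.9 + 24.6 + 7.6 − 14.5 = -32.2 dBu.

-32.2 dBu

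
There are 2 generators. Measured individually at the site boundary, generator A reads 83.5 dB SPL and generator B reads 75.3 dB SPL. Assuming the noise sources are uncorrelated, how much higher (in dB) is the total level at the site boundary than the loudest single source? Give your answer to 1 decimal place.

0.6 dB

Uncorrelated sources add in intensity (power), not in dB.
L_total = 10·log₁₀(10^(83.5/10) + 10^(75.3/10)) = 84.11 dB SPL.
Excess over the loudest (83.5 dB): 84.11 − 83.5 = 0.6 dB.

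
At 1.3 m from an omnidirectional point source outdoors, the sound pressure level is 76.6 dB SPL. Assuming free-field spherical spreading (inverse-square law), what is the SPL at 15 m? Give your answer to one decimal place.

For a point source in a free field, ΔL = −20·log₁₀(d₂/d₁).
ΔL = −20·log₁₀(15/1.3) = -21.24 dB, so L₂ = 76.6 + (-21.24) = 55.4 dB SPL.

55.4 dB SPL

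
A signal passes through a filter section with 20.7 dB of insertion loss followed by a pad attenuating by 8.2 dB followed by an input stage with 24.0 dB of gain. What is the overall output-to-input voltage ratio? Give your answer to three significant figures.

Net gain = (−20.7) + (−8.2) + 24.0 = -4.9 dB.
Voltage ratio = 10^(-4.9/20) = 0.569.

0.569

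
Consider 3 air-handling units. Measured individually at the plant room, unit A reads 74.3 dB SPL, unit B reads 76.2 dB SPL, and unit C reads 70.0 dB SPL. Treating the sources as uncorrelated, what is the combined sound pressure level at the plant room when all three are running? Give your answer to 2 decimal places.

Uncorrelated sources add in intensity (power), not in dB.
L_total = 10·log₁₀(10^(74.3/10) + 10^(76.2/10) + 10^(70.0/10)) = 10·log₁₀(78600000) = 78.95 dB SPL.

78.95 dB SPL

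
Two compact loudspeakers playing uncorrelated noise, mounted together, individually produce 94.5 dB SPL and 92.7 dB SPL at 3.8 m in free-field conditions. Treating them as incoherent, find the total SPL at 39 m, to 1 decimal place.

76.5 dB SPL

Combined at 3.8 m: 10·log₁₀(10^(94.5/10)+10^(92.7/10)) = 96.70 dB SPL.
Then apply −20·log₁₀(39/3.8) = -20.23 dB → 76.5 dB SPL.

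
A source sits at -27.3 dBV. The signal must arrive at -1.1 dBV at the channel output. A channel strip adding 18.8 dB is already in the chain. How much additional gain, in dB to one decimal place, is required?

The required make-up gain is the shortfall in the dB sum.
G = -1.1 − (-27.3) − 18.8 = 7.4 dB.

7.4 dB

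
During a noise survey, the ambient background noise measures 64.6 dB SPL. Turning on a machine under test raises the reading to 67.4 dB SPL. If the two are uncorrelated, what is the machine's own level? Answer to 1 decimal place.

Background correction is a power subtraction:
L_src = 10·log₁₀(10^(67.4/10) − 10^(64.6/10)) = 10·log₁₀(2611000) = 64.2 dB SPL.

64.2 dB SPL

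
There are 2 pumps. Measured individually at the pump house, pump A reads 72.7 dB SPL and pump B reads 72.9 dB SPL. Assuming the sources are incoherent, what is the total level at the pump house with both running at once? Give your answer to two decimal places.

75.81 dB SPL

Incoherent sources sum as intensities:
L_total = 10·log₁₀(10^(72.7/10) + 10^(72.9/10)) = 10·log₁₀(38120000) = 75.81 dB SPL.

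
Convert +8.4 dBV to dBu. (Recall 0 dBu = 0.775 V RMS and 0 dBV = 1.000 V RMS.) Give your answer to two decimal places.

+10.61 dBu

The offset between the scales is 20·log₁₀(0.775/1.000) = −2.214 dB.
So dBu = +8.4 + 2.214 = +10.61 dBu.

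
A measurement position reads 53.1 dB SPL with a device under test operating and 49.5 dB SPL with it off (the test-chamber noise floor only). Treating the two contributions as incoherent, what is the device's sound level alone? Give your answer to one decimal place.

50.6 dB SPL

Background correction is a power subtraction:
L_src = 10·log₁₀(10^(53.1/10) − 10^(49.5/10)) = 10·log₁₀(115000) = 50.6 dB SPL.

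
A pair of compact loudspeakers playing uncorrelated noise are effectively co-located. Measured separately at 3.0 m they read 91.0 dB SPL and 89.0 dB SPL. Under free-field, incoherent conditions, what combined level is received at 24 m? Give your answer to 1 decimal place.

Combined at 3.0 m: 10·log₁₀(10^(91.0/10)+10^(89.0/10)) = 93.12 dB SPL.
Then apply −20·log₁₀(24/3.0) = -18.06 dB → 75.1 dB SPL.

75.1 dB SPL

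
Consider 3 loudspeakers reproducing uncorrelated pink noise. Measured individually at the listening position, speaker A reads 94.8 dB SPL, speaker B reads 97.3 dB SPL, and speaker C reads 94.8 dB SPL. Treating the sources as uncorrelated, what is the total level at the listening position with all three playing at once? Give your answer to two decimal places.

Add the sources as powers (linear), then convert back to dB:
L_total = 10·log₁₀(10^(94.8/10) + 10^(97.3/10) + 10^(94.8/10)) = 10·log₁₀(11410000000) = 100.57 dB SPL.

100.57 dB SPL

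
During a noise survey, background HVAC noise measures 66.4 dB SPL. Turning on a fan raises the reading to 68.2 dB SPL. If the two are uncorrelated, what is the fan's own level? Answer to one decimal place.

63.5 dB SPL

Subtract intensities: L_src = 10·log₁₀(10^(L_total/10) − 10^(L_bg/10)).
L_src = 10·log₁₀(10^(68.2/10) − 10^(66.4/10)) = 10·log₁₀(2242000) = 63.5 dB SPL.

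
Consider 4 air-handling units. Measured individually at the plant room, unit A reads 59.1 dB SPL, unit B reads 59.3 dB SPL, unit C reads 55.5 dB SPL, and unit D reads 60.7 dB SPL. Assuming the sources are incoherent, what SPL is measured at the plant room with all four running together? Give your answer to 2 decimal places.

Add the sources as powers (linear), then convert back to dB:
L_total = 10·log₁₀(10^(59.1/10) + 10^(59.3/10) + 10^(55.5/10) + 10^(60.7/10)) = 10·log₁₀(3194000) = 65.04 dB SPL.

65.04 dB SPL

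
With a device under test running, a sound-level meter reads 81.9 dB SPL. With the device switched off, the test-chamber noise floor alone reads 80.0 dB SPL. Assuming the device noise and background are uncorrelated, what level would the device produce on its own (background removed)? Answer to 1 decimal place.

77.4 dB SPL

Background correction is a power subtraction:
L_src = 10·log₁₀(10^(81.9/10) − 10^(80.0/10)) = 10·log₁₀(54880000) = 77.4 dB SPL.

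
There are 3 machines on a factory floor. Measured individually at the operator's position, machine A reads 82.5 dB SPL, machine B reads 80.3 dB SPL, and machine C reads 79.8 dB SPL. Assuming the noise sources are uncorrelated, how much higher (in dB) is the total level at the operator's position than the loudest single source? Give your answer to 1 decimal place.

3.3 dB

Incoherent sources sum as intensities:
L_total = 10·log₁₀(10^(82.5/10) + 10^(80.3/10) + 10^(79.8/10)) = 85.80 dB SPL.
Excess over the loudest (82.5 dB): 85.80 − 82.5 = 3.3 dB.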